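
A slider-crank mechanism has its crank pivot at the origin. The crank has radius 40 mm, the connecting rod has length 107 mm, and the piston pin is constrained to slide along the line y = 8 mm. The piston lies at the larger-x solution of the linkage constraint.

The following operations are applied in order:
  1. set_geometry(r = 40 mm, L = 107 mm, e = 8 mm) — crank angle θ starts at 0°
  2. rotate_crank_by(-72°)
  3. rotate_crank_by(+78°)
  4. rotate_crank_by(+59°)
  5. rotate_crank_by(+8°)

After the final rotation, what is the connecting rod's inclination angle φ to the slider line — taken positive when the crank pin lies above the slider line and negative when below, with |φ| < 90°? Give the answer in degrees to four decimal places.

set_geometry: r = 40 mm, L = 107 mm, e = 8 mm; θ ← 0°
rotate_crank_by(-72°): θ ← 0° -72° = -72°
rotate_crank_by(+78°): θ ← -72° +78° = 6°
rotate_crank_by(+59°): θ ← 6° +59° = 65°
rotate_crank_by(+8°): θ ← 65° +8° = 73°
crank pin P = (r cos θ, r sin θ) = (11.694868, 38.252190)
h = r sin θ − e = 38.252190 − 8 = 30.252190
sin φ = h / L = 30.252190 / 107 = 0.28273075
φ = arcsin(0.28273075) = 16.423252°

16.4233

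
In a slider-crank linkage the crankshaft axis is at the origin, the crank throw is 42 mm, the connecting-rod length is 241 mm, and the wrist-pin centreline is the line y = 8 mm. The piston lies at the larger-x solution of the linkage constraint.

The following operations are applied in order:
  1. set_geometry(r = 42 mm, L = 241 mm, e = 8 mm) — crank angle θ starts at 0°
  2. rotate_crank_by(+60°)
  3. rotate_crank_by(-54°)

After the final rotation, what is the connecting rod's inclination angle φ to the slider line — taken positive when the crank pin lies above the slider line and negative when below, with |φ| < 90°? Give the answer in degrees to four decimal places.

-0.8582

set_geometry: r = 42 mm, L = 241 mm, e = 8 mm; θ ← 0°
rotate_crank_by(+60°): θ ← 0° +60° = 60°
rotate_crank_by(-54°): θ ← 60° -54° = 6°
crank pin P = (r cos θ, r sin θ) = (41.769920, 4.390195)
h = r sin θ − e = 4.390195 − 8 = -3.609805
sin φ = h / L = -3.609805 / 241 = -0.01497844
φ = arcsin(-0.01497844) = -0.858234°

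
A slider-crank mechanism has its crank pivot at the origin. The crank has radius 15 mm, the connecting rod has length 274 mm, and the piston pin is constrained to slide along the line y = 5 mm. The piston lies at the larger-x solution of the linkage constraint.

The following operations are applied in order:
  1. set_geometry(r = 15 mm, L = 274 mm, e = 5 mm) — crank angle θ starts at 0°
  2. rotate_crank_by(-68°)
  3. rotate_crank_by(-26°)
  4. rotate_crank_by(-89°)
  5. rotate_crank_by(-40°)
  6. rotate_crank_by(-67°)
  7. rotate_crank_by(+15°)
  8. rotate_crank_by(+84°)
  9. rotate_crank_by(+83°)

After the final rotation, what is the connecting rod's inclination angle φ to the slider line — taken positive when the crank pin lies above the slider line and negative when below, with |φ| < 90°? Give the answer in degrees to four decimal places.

-4.0320

set_geometry: r = 15 mm, L = 274 mm, e = 5 mm; θ ← 0°
rotate_crank_by(-68°): θ ← 0° -68° = -68°
rotate_crank_by(-26°): θ ← -68° -26° = -94°
rotate_crank_by(-89°): θ ← -94° -89° = -183°
rotate_crank_by(-40°): θ ← -183° -40° = -223°
rotate_crank_by(-67°): θ ← -223° -67° = -290°
rotate_crank_by(+15°): θ ← -290° +15° = -275°
rotate_crank_by(+84°): θ ← -275° +84° = -191°
rotate_crank_by(+83°): θ ← -191° +83° = -108°
crank pin P = (r cos θ, r sin θ) = (-4.635255, -14.265848)
h = r sin θ − e = -14.265848 − 5 = -19.265848
sin φ = h / L = -19.265848 / 274 = -0.07031331
φ = arcsin(-0.07031331) = -4.031983°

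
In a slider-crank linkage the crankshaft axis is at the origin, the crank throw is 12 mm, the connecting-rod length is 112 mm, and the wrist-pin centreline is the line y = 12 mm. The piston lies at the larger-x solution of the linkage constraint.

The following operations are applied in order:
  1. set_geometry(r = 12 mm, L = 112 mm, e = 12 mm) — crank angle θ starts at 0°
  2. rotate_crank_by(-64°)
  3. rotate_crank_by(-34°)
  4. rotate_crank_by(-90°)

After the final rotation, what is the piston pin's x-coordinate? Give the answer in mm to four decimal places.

set_geometry: r = 12 mm, L = 112 mm, e = 12 mm; θ ← 0°
rotate_crank_by(-64°): θ ← 0° -64° = -64°
rotate_crank_by(-34°): θ ← -64° -34° = -98°
rotate_crank_by(-90°): θ ← -98° -90° = -188°
crank pin P = (r cos θ, r sin θ) = (-11.883217, 1.670077)
h = r sin θ − e = 1.670077 − 12 = -10.329923
x = r cos θ + √(L² − h²) = -11.883217 + √(12544.0 − 106.7073) = -11.883217 + 111.522611 = 99.639394

99.6394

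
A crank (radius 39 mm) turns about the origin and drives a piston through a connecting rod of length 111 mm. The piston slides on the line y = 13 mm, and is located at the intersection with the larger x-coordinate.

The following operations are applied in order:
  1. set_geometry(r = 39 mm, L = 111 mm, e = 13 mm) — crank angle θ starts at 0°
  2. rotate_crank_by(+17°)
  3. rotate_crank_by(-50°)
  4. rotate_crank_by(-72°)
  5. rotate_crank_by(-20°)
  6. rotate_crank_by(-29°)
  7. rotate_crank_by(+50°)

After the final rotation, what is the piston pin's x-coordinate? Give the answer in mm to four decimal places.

89.2369

set_geometry: r = 39 mm, L = 111 mm, e = 13 mm; θ ← 0°
rotate_crank_by(+17°): θ ← 0° +17° = 17°
rotate_crank_by(-50°): θ ← 17° -50° = -33°
rotate_crank_by(-72°): θ ← -33° -72° = -105°
rotate_crank_by(-20°): θ ← -105° -20° = -125°
rotate_crank_by(-29°): θ ← -125° -29° = -154°
rotate_crank_by(+50°): θ ← -154° +50° = -104°
crank pin P = (r cos θ, r sin θ) = (-9.434954, -37.841533)
h = r sin θ − e = -37.841533 − 13 = -50.841533
x = r cos θ + √(L² − h²) = -9.434954 + √(12321.0 − 2584.8615) = -9.434954 + 98.671873 = 89.236919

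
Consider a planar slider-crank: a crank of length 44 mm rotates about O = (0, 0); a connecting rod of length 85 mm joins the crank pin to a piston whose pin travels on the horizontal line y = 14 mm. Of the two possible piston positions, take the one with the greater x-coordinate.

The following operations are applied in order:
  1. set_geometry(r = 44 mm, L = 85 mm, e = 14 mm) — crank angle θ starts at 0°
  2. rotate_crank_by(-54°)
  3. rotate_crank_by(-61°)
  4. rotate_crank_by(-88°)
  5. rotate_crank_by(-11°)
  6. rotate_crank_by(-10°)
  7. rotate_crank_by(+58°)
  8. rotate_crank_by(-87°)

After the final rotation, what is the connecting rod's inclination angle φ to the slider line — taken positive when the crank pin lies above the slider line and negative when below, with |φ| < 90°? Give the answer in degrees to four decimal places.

19.2883

set_geometry: r = 44 mm, L = 85 mm, e = 14 mm; θ ← 0°
rotate_crank_by(-54°): θ ← 0° -54° = -54°
rotate_crank_by(-61°): θ ← -54° -61° = -115°
rotate_crank_by(-88°): θ ← -115° -88° = -203°
rotate_crank_by(-11°): θ ← -203° -11° = -214°
rotate_crank_by(-10°): θ ← -214° -10° = -224°
rotate_crank_by(+58°): θ ← -224° +58° = -166°
rotate_crank_by(-87°): θ ← -166° -87° = -253°
crank pin P = (r cos θ, r sin θ) = (-12.864355, 42.077409)
h = r sin θ − e = 42.077409 − 14 = 28.077409
sin φ = h / L = 28.077409 / 85 = 0.33032246
φ = arcsin(0.33032246) = 19.288349°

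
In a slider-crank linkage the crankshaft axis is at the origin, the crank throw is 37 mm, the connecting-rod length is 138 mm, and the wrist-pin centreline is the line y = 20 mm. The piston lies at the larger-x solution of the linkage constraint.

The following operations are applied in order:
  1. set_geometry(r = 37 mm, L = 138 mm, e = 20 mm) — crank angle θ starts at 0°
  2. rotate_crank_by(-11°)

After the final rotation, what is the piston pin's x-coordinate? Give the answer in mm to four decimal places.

set_geometry: r = 37 mm, L = 138 mm, e = 20 mm; θ ← 0°
rotate_crank_by(-11°): θ ← 0° -11° = -11°
crank pin P = (r cos θ, r sin θ) = (36.320206, -7.059933)
h = r sin θ − e = -7.059933 − 20 = -27.059933
x = r cos θ + √(L² − h²) = 36.320206 + √(19044.0 − 732.2400) = 36.320206 + 135.320952 = 171.641158

171.6412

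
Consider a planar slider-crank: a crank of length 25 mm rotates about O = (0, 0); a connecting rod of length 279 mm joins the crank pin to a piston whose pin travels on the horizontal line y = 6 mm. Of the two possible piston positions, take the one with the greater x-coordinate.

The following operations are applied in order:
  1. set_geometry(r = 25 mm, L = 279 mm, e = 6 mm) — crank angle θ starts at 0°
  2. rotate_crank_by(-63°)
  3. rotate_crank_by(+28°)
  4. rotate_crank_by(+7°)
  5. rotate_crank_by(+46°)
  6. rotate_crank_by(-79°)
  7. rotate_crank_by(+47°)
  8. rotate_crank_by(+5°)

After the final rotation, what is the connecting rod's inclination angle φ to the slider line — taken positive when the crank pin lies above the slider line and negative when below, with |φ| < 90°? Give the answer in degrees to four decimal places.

-2.0357

set_geometry: r = 25 mm, L = 279 mm, e = 6 mm; θ ← 0°
rotate_crank_by(-63°): θ ← 0° -63° = -63°
rotate_crank_by(+28°): θ ← -63° +28° = -35°
rotate_crank_by(+7°): θ ← -35° +7° = -28°
rotate_crank_by(+46°): θ ← -28° +46° = 18°
rotate_crank_by(-79°): θ ← 18° -79° = -61°
rotate_crank_by(+47°): θ ← -61° +47° = -14°
rotate_crank_by(+5°): θ ← -14° +5° = -9°
crank pin P = (r cos θ, r sin θ) = (24.692209, -3.910862)
h = r sin θ − e = -3.910862 − 6 = -9.910862
sin φ = h / L = -9.910862 / 279 = -0.03552280
φ = arcsin(-0.03552280) = -2.035735°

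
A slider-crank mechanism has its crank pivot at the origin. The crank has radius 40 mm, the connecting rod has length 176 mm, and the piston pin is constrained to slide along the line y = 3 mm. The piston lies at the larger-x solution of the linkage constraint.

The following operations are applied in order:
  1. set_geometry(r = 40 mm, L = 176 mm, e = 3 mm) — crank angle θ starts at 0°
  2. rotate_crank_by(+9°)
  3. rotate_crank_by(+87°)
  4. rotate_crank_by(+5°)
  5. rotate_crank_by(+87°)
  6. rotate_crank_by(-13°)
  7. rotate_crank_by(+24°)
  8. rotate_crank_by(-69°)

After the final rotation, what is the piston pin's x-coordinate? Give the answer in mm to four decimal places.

148.1043

set_geometry: r = 40 mm, L = 176 mm, e = 3 mm; θ ← 0°
rotate_crank_by(+9°): θ ← 0° +9° = 9°
rotate_crank_by(+87°): θ ← 9° +87° = 96°
rotate_crank_by(+5°): θ ← 96° +5° = 101°
rotate_crank_by(+87°): θ ← 101° +87° = 188°
rotate_crank_by(-13°): θ ← 188° -13° = 175°
rotate_crank_by(+24°): θ ← 175° +24° = 199°
rotate_crank_by(-69°): θ ← 199° -69° = 130°
crank pin P = (r cos θ, r sin θ) = (-25.711504, 30.641778)
h = r sin θ − e = 30.641778 − 3 = 27.641778
x = r cos θ + √(L² − h²) = -25.711504 + √(30976.0 − 764.0679) = -25.711504 + 173.815799 = 148.104295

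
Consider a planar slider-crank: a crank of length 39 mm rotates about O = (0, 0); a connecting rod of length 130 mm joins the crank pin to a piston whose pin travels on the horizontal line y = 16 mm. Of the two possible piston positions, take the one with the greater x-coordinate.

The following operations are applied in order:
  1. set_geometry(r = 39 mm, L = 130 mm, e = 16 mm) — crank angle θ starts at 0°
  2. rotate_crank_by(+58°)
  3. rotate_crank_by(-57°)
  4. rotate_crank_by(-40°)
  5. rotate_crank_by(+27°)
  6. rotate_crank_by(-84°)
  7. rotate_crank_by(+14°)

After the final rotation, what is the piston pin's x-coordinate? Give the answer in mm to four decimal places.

set_geometry: r = 39 mm, L = 130 mm, e = 16 mm; θ ← 0°
rotate_crank_by(+58°): θ ← 0° +58° = 58°
rotate_crank_by(-57°): θ ← 58° -57° = 1°
rotate_crank_by(-40°): θ ← 1° -40° = -39°
rotate_crank_by(+27°): θ ← -39° +27° = -12°
rotate_crank_by(-84°): θ ← -12° -84° = -96°
rotate_crank_by(+14°): θ ← -96° +14° = -82°
crank pin P = (r cos θ, r sin θ) = (5.427751, -38.620455)
h = r sin θ − e = -38.620455 − 16 = -54.620455
x = r cos θ + √(L² − h²) = 5.427751 + √(16900.0 − 2983.3941) = 5.427751 + 117.968665 = 123.396416

123.3964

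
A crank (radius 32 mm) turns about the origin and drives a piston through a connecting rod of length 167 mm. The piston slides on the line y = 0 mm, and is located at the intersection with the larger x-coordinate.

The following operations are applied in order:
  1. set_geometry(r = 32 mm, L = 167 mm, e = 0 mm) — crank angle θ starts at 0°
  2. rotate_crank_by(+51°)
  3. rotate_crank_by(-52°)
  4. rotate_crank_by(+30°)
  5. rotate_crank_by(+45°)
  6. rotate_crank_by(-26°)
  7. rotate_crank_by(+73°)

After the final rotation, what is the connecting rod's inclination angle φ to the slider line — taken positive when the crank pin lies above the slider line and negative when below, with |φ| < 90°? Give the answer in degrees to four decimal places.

set_geometry: r = 32 mm, L = 167 mm, e = 0 mm; θ ← 0°
rotate_crank_by(+51°): θ ← 0° +51° = 51°
rotate_crank_by(-52°): θ ← 51° -52° = -1°
rotate_crank_by(+30°): θ ← -1° +30° = 29°
rotate_crank_by(+45°): θ ← 29° +45° = 74°
rotate_crank_by(-26°): θ ← 74° -26° = 48°
rotate_crank_by(+73°): θ ← 48° +73° = 121°
crank pin P = (r cos θ, r sin θ) = (-16.481218, 27.429354)
h = r sin θ − e = 27.429354 − 0 = 27.429354
sin φ = h / L = 27.429354 / 167 = 0.16424763
φ = arcsin(0.16424763) = 9.453530°

9.4535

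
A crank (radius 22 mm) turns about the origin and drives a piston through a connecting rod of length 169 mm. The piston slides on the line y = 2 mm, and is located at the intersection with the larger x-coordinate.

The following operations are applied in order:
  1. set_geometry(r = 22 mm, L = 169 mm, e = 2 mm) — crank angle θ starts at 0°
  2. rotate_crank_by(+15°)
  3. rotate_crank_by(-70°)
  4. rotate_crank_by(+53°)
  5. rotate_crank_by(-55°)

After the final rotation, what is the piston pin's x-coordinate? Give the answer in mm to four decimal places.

set_geometry: r = 22 mm, L = 169 mm, e = 2 mm; θ ← 0°
rotate_crank_by(+15°): θ ← 0° +15° = 15°
rotate_crank_by(-70°): θ ← 15° -70° = -55°
rotate_crank_by(+53°): θ ← -55° +53° = -2°
rotate_crank_by(-55°): θ ← -2° -55° = -57°
crank pin P = (r cos θ, r sin θ) = (11.982059, -18.450752)
h = r sin θ − e = -18.450752 − 2 = -20.450752
x = r cos θ + √(L² − h²) = 11.982059 + √(28561.0 − 418.2333) = 11.982059 + 167.758060 = 179.740119

179.7401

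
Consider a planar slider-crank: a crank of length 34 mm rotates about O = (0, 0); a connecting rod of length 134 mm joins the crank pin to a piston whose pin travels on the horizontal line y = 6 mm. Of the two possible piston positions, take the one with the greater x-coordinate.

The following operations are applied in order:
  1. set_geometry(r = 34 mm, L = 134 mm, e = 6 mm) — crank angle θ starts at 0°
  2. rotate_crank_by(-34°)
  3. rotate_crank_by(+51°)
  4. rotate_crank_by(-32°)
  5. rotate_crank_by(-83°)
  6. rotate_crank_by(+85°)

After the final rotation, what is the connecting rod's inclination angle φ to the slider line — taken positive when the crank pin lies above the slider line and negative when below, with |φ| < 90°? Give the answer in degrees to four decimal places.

set_geometry: r = 34 mm, L = 134 mm, e = 6 mm; θ ← 0°
rotate_crank_by(-34°): θ ← 0° -34° = -34°
rotate_crank_by(+51°): θ ← -34° +51° = 17°
rotate_crank_by(-32°): θ ← 17° -32° = -15°
rotate_crank_by(-83°): θ ← -15° -83° = -98°
rotate_crank_by(+85°): θ ← -98° +85° = -13°
crank pin P = (r cos θ, r sin θ) = (33.128582, -7.648336)
h = r sin θ − e = -7.648336 − 6 = -13.648336
sin φ = h / L = -13.648336 / 134 = -0.10185325
φ = arcsin(-0.10185325) = -5.845899°

-5.8459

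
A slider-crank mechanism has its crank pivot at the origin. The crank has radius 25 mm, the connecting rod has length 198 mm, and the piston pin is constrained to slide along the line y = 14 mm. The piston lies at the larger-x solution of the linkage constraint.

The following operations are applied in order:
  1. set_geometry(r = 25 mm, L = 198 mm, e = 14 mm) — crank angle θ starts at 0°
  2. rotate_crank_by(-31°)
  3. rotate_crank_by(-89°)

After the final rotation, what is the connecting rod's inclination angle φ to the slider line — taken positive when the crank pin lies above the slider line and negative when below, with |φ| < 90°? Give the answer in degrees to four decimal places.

-10.3729

set_geometry: r = 25 mm, L = 198 mm, e = 14 mm; θ ← 0°
rotate_crank_by(-31°): θ ← 0° -31° = -31°
rotate_crank_by(-89°): θ ← -31° -89° = -120°
crank pin P = (r cos θ, r sin θ) = (-12.500000, -21.650635)
h = r sin θ − e = -21.650635 − 14 = -35.650635
sin φ = h / L = -35.650635 / 198 = -0.18005371
φ = arcsin(-0.18005371) = -10.372888°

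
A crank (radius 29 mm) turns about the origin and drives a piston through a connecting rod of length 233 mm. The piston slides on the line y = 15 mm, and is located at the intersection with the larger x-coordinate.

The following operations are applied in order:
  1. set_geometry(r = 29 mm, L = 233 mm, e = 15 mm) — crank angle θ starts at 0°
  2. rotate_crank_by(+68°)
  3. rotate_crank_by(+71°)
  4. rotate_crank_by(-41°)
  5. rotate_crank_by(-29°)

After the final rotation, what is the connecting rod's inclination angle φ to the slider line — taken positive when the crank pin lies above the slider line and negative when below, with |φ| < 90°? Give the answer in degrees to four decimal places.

set_geometry: r = 29 mm, L = 233 mm, e = 15 mm; θ ← 0°
rotate_crank_by(+68°): θ ← 0° +68° = 68°
rotate_crank_by(+71°): θ ← 68° +71° = 139°
rotate_crank_by(-41°): θ ← 139° -41° = 98°
rotate_crank_by(-29°): θ ← 98° -29° = 69°
crank pin P = (r cos θ, r sin θ) = (10.392671, 27.073832)
h = r sin θ − e = 27.073832 − 15 = 12.073832
sin φ = h / L = 12.073832 / 233 = 0.05181902
φ = arcsin(0.05181902) = 2.970342°

2.9703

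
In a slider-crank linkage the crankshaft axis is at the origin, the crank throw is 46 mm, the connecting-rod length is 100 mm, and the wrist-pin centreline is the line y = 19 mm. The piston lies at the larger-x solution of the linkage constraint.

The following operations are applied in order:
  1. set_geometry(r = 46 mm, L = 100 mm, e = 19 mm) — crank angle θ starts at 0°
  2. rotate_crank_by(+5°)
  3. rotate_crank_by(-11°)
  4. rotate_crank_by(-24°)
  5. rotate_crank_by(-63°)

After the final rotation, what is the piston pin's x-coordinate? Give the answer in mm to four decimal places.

73.6398

set_geometry: r = 46 mm, L = 100 mm, e = 19 mm; θ ← 0°
rotate_crank_by(+5°): θ ← 0° +5° = 5°
rotate_crank_by(-11°): θ ← 5° -11° = -6°
rotate_crank_by(-24°): θ ← -6° -24° = -30°
rotate_crank_by(-63°): θ ← -30° -63° = -93°
crank pin P = (r cos θ, r sin θ) = (-2.407454, -45.936959)
h = r sin θ − e = -45.936959 − 19 = -64.936959
x = r cos θ + √(L² − h²) = -2.407454 + √(10000.0 − 4216.8086) = -2.407454 + 76.047297 = 73.639843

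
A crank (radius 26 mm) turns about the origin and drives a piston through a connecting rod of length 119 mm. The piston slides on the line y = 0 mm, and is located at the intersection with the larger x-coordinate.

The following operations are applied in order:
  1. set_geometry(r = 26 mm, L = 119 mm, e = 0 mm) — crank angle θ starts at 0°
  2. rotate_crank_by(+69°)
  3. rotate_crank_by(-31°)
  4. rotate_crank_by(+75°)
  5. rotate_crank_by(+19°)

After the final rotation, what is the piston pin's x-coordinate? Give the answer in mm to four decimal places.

100.0235

set_geometry: r = 26 mm, L = 119 mm, e = 0 mm; θ ← 0°
rotate_crank_by(+69°): θ ← 0° +69° = 69°
rotate_crank_by(-31°): θ ← 69° -31° = 38°
rotate_crank_by(+75°): θ ← 38° +75° = 113°
rotate_crank_by(+19°): θ ← 113° +19° = 132°
crank pin P = (r cos θ, r sin θ) = (-17.397396, 19.321765)
h = r sin θ − e = 19.321765 − 0 = 19.321765
x = r cos θ + √(L² − h²) = -17.397396 + √(14161.0 − 373.3306) = -17.397396 + 117.420907 = 100.023511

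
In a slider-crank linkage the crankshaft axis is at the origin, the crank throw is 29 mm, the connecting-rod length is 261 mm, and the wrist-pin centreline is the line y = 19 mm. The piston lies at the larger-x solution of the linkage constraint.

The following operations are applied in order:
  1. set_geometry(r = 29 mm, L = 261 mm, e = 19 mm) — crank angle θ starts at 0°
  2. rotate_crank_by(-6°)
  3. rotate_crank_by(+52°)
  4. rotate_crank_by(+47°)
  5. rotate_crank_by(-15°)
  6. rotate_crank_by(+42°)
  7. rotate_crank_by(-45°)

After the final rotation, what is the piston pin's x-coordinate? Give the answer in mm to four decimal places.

set_geometry: r = 29 mm, L = 261 mm, e = 19 mm; θ ← 0°
rotate_crank_by(-6°): θ ← 0° -6° = -6°
rotate_crank_by(+52°): θ ← -6° +52° = 46°
rotate_crank_by(+47°): θ ← 46° +47° = 93°
rotate_crank_by(-15°): θ ← 93° -15° = 78°
rotate_crank_by(+42°): θ ← 78° +42° = 120°
rotate_crank_by(-45°): θ ← 120° -45° = 75°
crank pin P = (r cos θ, r sin θ) = (7.505752, 28.011849)
h = r sin θ − e = 28.011849 − 19 = 9.011849
x = r cos θ + √(L² − h²) = 7.505752 + √(68121.0 − 81.2134) = 7.505752 + 260.844372 = 268.350125

268.3501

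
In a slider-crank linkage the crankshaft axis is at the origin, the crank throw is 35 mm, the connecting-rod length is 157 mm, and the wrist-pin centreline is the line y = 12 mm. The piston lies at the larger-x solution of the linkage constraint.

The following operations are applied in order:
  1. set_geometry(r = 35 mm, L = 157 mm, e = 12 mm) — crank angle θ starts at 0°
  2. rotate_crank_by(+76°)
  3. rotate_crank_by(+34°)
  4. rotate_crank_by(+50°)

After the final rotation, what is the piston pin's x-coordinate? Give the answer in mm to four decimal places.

124.1108

set_geometry: r = 35 mm, L = 157 mm, e = 12 mm; θ ← 0°
rotate_crank_by(+76°): θ ← 0° +76° = 76°
rotate_crank_by(+34°): θ ← 76° +34° = 110°
rotate_crank_by(+50°): θ ← 110° +50° = 160°
crank pin P = (r cos θ, r sin θ) = (-32.889242, 11.970705)
h = r sin θ − e = 11.970705 − 12 = -0.029295
x = r cos θ + √(L² − h²) = -32.889242 + √(24649.0 − 0.0009) = -32.889242 + 156.999997 = 124.110756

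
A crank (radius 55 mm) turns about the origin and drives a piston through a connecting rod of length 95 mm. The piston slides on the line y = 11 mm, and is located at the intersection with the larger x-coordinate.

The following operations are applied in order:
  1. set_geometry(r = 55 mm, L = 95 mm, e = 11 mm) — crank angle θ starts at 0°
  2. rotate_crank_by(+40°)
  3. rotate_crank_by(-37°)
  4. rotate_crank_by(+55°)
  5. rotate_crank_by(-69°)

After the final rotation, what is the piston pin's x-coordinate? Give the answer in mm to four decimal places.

146.5259

set_geometry: r = 55 mm, L = 95 mm, e = 11 mm; θ ← 0°
rotate_crank_by(+40°): θ ← 0° +40° = 40°
rotate_crank_by(-37°): θ ← 40° -37° = 3°
rotate_crank_by(+55°): θ ← 3° +55° = 58°
rotate_crank_by(-69°): θ ← 58° -69° = -11°
crank pin P = (r cos θ, r sin θ) = (53.989495, -10.494495)
h = r sin θ − e = -10.494495 − 11 = -21.494495
x = r cos θ + √(L² − h²) = 53.989495 + √(9025.0 − 462.0133) = 53.989495 + 92.536407 = 146.525902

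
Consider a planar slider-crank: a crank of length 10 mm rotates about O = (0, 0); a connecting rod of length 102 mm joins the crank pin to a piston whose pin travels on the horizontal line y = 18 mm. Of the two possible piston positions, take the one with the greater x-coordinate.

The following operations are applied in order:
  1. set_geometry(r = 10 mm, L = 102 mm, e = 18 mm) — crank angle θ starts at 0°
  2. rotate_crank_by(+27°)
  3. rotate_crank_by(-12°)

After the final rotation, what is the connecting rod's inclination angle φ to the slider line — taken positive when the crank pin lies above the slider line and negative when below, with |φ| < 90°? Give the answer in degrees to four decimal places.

-8.6905

set_geometry: r = 10 mm, L = 102 mm, e = 18 mm; θ ← 0°
rotate_crank_by(+27°): θ ← 0° +27° = 27°
rotate_crank_by(-12°): θ ← 27° -12° = 15°
crank pin P = (r cos θ, r sin θ) = (9.659258, 2.588190)
h = r sin θ − e = 2.588190 − 18 = -15.411810
sin φ = h / L = -15.411810 / 102 = -0.15109617
φ = arcsin(-0.15109617) = -8.690457°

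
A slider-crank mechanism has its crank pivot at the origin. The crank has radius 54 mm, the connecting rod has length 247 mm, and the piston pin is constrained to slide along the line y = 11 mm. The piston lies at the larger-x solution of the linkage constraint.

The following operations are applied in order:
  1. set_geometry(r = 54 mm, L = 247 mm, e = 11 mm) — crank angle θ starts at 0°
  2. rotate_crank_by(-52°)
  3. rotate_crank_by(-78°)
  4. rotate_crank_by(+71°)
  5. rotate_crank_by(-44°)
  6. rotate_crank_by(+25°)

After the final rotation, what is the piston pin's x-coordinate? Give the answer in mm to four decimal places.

set_geometry: r = 54 mm, L = 247 mm, e = 11 mm; θ ← 0°
rotate_crank_by(-52°): θ ← 0° -52° = -52°
rotate_crank_by(-78°): θ ← -52° -78° = -130°
rotate_crank_by(+71°): θ ← -130° +71° = -59°
rotate_crank_by(-44°): θ ← -59° -44° = -103°
rotate_crank_by(+25°): θ ← -103° +25° = -78°
crank pin P = (r cos θ, r sin θ) = (11.227231, -52.819970)
h = r sin θ − e = -52.819970 − 11 = -63.819970
x = r cos θ + √(L² − h²) = 11.227231 + √(61009.0 − 4072.9886) = 11.227231 + 238.612681 = 249.839912

249.8399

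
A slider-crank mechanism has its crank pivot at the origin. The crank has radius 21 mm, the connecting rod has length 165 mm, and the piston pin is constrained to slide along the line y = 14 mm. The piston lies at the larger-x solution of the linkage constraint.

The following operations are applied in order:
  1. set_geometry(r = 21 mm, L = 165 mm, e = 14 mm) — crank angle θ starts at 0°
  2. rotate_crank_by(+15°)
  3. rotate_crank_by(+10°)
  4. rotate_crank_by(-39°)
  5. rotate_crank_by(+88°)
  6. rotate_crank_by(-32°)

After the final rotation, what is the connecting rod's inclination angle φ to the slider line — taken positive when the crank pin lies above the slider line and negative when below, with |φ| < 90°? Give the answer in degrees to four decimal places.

set_geometry: r = 21 mm, L = 165 mm, e = 14 mm; θ ← 0°
rotate_crank_by(+15°): θ ← 0° +15° = 15°
rotate_crank_by(+10°): θ ← 15° +10° = 25°
rotate_crank_by(-39°): θ ← 25° -39° = -14°
rotate_crank_by(+88°): θ ← -14° +88° = 74°
rotate_crank_by(-32°): θ ← 74° -32° = 42°
crank pin P = (r cos θ, r sin θ) = (15.606041, 14.051743)
h = r sin θ − e = 14.051743 − 14 = 0.051743
sin φ = h / L = 0.051743 / 165 = 0.00031359
φ = arcsin(0.00031359) = 0.017968°

0.0180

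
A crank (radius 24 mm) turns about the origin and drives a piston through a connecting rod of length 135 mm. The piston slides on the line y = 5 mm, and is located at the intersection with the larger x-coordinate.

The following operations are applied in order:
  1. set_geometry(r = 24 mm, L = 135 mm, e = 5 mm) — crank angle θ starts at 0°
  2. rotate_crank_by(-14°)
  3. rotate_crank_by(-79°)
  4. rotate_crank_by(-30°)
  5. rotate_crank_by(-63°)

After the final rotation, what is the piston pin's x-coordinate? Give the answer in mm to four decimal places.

set_geometry: r = 24 mm, L = 135 mm, e = 5 mm; θ ← 0°
rotate_crank_by(-14°): θ ← 0° -14° = -14°
rotate_crank_by(-79°): θ ← -14° -79° = -93°
rotate_crank_by(-30°): θ ← -93° -30° = -123°
rotate_crank_by(-63°): θ ← -123° -63° = -186°
crank pin P = (r cos θ, r sin θ) = (-23.868525, 2.508683)
h = r sin θ − e = 2.508683 − 5 = -2.491317
x = r cos θ + √(L² − h²) = -23.868525 + √(18225.0 − 6.2067) = -23.868525 + 134.977010 = 111.108485

111.1085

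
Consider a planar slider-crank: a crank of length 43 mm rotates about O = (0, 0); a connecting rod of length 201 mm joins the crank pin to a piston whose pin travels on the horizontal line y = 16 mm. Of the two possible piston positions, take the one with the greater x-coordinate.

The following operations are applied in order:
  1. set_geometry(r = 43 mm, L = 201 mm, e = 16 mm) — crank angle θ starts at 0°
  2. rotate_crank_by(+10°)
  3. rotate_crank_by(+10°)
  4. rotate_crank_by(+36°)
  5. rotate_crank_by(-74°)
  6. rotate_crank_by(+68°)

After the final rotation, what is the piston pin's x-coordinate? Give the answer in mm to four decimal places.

227.9248

set_geometry: r = 43 mm, L = 201 mm, e = 16 mm; θ ← 0°
rotate_crank_by(+10°): θ ← 0° +10° = 10°
rotate_crank_by(+10°): θ ← 10° +10° = 20°
rotate_crank_by(+36°): θ ← 20° +36° = 56°
rotate_crank_by(-74°): θ ← 56° -74° = -18°
rotate_crank_by(+68°): θ ← -18° +68° = 50°
crank pin P = (r cos θ, r sin θ) = (27.639867, 32.939911)
h = r sin θ − e = 32.939911 − 16 = 16.939911
x = r cos θ + √(L² − h²) = 27.639867 + √(40401.0 − 286.9606) = 27.639867 + 200.284896 = 227.924763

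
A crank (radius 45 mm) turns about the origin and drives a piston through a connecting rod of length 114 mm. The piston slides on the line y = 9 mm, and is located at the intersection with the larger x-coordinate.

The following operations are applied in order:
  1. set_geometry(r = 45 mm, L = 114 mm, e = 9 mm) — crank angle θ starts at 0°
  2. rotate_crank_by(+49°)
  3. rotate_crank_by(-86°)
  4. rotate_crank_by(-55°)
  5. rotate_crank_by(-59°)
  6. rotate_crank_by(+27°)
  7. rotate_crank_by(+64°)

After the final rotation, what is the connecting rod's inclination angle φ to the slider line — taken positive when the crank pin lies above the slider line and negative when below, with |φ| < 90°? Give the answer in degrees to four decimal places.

-24.8851

set_geometry: r = 45 mm, L = 114 mm, e = 9 mm; θ ← 0°
rotate_crank_by(+49°): θ ← 0° +49° = 49°
rotate_crank_by(-86°): θ ← 49° -86° = -37°
rotate_crank_by(-55°): θ ← -37° -55° = -92°
rotate_crank_by(-59°): θ ← -92° -59° = -151°
rotate_crank_by(+27°): θ ← -151° +27° = -124°
rotate_crank_by(+64°): θ ← -124° +64° = -60°
crank pin P = (r cos θ, r sin θ) = (22.500000, -38.971143)
h = r sin θ − e = -38.971143 − 9 = -47.971143
sin φ = h / L = -47.971143 / 114 = -0.42079950
φ = arcsin(-0.42079950) = -24.885074°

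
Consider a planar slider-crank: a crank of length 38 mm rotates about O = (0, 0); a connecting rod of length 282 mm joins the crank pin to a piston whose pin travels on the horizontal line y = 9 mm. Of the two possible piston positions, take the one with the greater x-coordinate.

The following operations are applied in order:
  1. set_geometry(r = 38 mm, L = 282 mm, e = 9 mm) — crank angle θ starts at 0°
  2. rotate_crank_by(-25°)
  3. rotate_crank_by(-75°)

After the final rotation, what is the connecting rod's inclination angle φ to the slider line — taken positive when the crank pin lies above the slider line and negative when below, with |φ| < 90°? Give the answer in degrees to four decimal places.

-9.4751

set_geometry: r = 38 mm, L = 282 mm, e = 9 mm; θ ← 0°
rotate_crank_by(-25°): θ ← 0° -25° = -25°
rotate_crank_by(-75°): θ ← -25° -75° = -100°
crank pin P = (r cos θ, r sin θ) = (-6.598631, -37.422695)
h = r sin θ − e = -37.422695 − 9 = -46.422695
sin φ = h / L = -46.422695 / 282 = -0.16461948
φ = arcsin(-0.16461948) = -9.475130°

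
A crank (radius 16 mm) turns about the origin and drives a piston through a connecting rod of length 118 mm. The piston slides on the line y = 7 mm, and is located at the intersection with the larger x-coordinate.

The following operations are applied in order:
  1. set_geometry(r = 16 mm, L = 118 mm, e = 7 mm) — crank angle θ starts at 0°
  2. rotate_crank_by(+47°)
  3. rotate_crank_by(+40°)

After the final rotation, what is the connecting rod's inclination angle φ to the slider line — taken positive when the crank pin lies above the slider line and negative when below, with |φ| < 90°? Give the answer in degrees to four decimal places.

set_geometry: r = 16 mm, L = 118 mm, e = 7 mm; θ ← 0°
rotate_crank_by(+47°): θ ← 0° +47° = 47°
rotate_crank_by(+40°): θ ← 47° +40° = 87°
crank pin P = (r cos θ, r sin θ) = (0.837375, 15.978073)
h = r sin θ − e = 15.978073 − 7 = 8.978073
sin φ = h / L = 8.978073 / 118 = 0.07608536
φ = arcsin(0.07608536) = 4.363587°

4.3636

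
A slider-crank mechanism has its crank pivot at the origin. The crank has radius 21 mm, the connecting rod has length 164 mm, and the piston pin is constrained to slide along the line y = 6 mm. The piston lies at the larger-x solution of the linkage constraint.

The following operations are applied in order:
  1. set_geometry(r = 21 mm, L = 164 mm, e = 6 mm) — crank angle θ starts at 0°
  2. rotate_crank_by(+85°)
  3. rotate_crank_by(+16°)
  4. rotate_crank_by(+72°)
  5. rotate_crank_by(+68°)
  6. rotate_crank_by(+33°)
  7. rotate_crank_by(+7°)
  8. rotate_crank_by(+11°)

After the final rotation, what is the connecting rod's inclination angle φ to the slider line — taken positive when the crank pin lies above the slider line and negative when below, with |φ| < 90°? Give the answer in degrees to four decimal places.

set_geometry: r = 21 mm, L = 164 mm, e = 6 mm; θ ← 0°
rotate_crank_by(+85°): θ ← 0° +85° = 85°
rotate_crank_by(+16°): θ ← 85° +16° = 101°
rotate_crank_by(+72°): θ ← 101° +72° = 173°
rotate_crank_by(+68°): θ ← 173° +68° = 241°
rotate_crank_by(+33°): θ ← 241° +33° = 274°
rotate_crank_by(+7°): θ ← 274° +7° = 281°
rotate_crank_by(+11°): θ ← 281° +11° = 292°
crank pin P = (r cos θ, r sin θ) = (7.866738, -19.470861)
h = r sin θ − e = -19.470861 − 6 = -25.470861
sin φ = h / L = -25.470861 / 164 = -0.15531013
φ = arcsin(-0.15531013) = -8.934783°

-8.9348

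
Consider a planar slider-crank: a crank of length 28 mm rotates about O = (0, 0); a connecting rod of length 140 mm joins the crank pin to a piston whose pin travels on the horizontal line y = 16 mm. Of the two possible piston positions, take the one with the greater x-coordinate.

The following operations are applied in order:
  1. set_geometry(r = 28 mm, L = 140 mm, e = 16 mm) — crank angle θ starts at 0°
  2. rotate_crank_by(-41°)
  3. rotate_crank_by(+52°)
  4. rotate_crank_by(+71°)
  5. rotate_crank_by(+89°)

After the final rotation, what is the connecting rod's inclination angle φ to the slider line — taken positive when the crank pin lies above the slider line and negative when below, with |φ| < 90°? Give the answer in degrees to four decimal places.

-4.7610

set_geometry: r = 28 mm, L = 140 mm, e = 16 mm; θ ← 0°
rotate_crank_by(-41°): θ ← 0° -41° = -41°
rotate_crank_by(+52°): θ ← -41° +52° = 11°
rotate_crank_by(+71°): θ ← 11° +71° = 82°
rotate_crank_by(+89°): θ ← 82° +89° = 171°
crank pin P = (r cos θ, r sin θ) = (-27.655274, 4.380165)
h = r sin θ − e = 4.380165 − 16 = -11.619835
sin φ = h / L = -11.619835 / 140 = -0.08299882
φ = arcsin(-0.08299882) = -4.760959°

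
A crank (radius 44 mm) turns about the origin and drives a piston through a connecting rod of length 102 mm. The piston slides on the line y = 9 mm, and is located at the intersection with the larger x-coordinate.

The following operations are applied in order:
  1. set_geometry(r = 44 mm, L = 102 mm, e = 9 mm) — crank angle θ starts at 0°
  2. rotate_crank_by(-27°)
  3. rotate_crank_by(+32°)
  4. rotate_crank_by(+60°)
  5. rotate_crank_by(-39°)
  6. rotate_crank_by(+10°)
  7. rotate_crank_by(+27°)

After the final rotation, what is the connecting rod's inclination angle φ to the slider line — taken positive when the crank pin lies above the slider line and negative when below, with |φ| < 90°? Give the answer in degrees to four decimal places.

17.2247

set_geometry: r = 44 mm, L = 102 mm, e = 9 mm; θ ← 0°
rotate_crank_by(-27°): θ ← 0° -27° = -27°
rotate_crank_by(+32°): θ ← -27° +32° = 5°
rotate_crank_by(+60°): θ ← 5° +60° = 65°
rotate_crank_by(-39°): θ ← 65° -39° = 26°
rotate_crank_by(+10°): θ ← 26° +10° = 36°
rotate_crank_by(+27°): θ ← 36° +27° = 63°
crank pin P = (r cos θ, r sin θ) = (19.975582, 39.204287)
h = r sin θ − e = 39.204287 − 9 = 30.204287
sin φ = h / L = 30.204287 / 102 = 0.29612046
φ = arcsin(0.29612046) = 17.224737°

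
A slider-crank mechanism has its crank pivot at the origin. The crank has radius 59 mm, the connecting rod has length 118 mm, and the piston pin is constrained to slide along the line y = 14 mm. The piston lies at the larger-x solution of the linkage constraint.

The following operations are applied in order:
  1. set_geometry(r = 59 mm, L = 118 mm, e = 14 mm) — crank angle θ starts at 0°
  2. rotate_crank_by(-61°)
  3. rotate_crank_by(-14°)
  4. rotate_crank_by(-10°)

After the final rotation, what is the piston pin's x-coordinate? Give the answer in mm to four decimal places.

98.0278

set_geometry: r = 59 mm, L = 118 mm, e = 14 mm; θ ← 0°
rotate_crank_by(-61°): θ ← 0° -61° = -61°
rotate_crank_by(-14°): θ ← -61° -14° = -75°
rotate_crank_by(-10°): θ ← -75° -10° = -85°
crank pin P = (r cos θ, r sin θ) = (5.142189, -58.775487)
h = r sin θ − e = -58.775487 − 14 = -72.775487
x = r cos θ + √(L² − h²) = 5.142189 + √(13924.0 − 5296.2715) = 5.142189 + 92.885567 = 98.027755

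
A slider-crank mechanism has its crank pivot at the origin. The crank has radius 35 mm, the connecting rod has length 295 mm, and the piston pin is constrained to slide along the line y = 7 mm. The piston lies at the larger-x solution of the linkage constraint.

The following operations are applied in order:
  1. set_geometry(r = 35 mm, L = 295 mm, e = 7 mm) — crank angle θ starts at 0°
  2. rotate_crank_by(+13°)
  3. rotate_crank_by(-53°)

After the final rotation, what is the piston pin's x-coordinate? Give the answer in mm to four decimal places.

set_geometry: r = 35 mm, L = 295 mm, e = 7 mm; θ ← 0°
rotate_crank_by(+13°): θ ← 0° +13° = 13°
rotate_crank_by(-53°): θ ← 13° -53° = -40°
crank pin P = (r cos θ, r sin θ) = (26.811556, -22.497566)
h = r sin θ − e = -22.497566 − 7 = -29.497566
x = r cos θ + √(L² − h²) = 26.811556 + √(87025.0 − 870.1064) = 26.811556 + 293.521539 = 320.333094

320.3331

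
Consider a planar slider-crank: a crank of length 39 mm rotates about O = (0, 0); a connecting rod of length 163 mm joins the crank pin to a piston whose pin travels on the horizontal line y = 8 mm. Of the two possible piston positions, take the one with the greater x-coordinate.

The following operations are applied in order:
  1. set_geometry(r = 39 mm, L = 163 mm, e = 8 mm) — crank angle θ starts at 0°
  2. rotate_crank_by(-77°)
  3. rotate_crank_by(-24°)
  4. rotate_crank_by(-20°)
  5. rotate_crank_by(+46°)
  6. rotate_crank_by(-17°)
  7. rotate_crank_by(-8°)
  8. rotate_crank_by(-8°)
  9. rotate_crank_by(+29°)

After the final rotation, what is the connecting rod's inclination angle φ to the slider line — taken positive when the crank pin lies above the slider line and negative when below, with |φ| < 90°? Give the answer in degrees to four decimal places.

set_geometry: r = 39 mm, L = 163 mm, e = 8 mm; θ ← 0°
rotate_crank_by(-77°): θ ← 0° -77° = -77°
rotate_crank_by(-24°): θ ← -77° -24° = -101°
rotate_crank_by(-20°): θ ← -101° -20° = -121°
rotate_crank_by(+46°): θ ← -121° +46° = -75°
rotate_crank_by(-17°): θ ← -75° -17° = -92°
rotate_crank_by(-8°): θ ← -92° -8° = -100°
rotate_crank_by(-8°): θ ← -100° -8° = -108°
rotate_crank_by(+29°): θ ← -108° +29° = -79°
crank pin P = (r cos θ, r sin θ) = (7.441551, -38.283460)
h = r sin θ − e = -38.283460 − 8 = -46.283460
sin φ = h / L = -46.283460 / 163 = -0.28394761
φ = arcsin(-0.28394761) = -16.495952°

-16.4960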